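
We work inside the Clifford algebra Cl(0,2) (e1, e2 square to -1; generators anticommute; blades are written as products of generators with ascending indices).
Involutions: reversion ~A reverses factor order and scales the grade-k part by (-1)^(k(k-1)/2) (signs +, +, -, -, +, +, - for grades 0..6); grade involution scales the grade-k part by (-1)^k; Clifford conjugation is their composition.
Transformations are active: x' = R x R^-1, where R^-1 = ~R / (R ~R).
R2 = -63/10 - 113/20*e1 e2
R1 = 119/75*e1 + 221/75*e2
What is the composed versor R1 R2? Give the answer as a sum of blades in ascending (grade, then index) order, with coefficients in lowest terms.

Distribute over the terms of R1 (each basis-blade product reordered to ascending indices, repeated generators contracted through their squares):
(119/75*e1) R2 = -2499/250*e1 + 13447/1500*e2
(221/75*e2) R2 = -24973/1500*e1 - 4641/250*e2
Summing the partial products and collecting blades:
Answer: -39967/1500*e1 - 14399/1500*e2


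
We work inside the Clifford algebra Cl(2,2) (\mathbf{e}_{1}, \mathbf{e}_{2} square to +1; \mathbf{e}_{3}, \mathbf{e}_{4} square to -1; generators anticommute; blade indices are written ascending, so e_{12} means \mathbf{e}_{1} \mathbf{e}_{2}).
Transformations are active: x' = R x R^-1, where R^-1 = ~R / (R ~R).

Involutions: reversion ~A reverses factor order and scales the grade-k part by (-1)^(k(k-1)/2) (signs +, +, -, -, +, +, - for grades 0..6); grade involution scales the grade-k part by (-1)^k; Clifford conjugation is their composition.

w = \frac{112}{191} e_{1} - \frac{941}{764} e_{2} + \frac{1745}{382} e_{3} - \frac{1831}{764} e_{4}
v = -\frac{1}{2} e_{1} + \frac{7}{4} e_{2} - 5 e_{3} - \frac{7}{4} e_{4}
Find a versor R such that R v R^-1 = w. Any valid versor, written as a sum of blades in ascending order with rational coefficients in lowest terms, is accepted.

Take R = v + w = \frac{33}{382} e_{1} + \frac{99}{191} e_{2} - \frac{165}{382} e_{3} - \frac{792}{191} e_{4}. Because q(v) = q(w) = -\frac{99}{4}, conjugation by R sends v exactly to w.
Answer: \frac{33}{382} e_{1} + \frac{99}{191} e_{2} - \frac{165}{382} e_{3} - \frac{792}{191} e_{4}


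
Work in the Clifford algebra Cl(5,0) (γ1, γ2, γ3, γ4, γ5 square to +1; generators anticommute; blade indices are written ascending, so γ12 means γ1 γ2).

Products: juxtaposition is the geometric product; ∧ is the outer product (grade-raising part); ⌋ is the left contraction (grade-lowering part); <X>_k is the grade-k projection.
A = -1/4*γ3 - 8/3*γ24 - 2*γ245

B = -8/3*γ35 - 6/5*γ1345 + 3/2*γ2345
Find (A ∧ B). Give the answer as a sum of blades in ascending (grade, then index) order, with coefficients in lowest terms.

step 1: -64/9*γ2345
Answer: -64/9*γ2345


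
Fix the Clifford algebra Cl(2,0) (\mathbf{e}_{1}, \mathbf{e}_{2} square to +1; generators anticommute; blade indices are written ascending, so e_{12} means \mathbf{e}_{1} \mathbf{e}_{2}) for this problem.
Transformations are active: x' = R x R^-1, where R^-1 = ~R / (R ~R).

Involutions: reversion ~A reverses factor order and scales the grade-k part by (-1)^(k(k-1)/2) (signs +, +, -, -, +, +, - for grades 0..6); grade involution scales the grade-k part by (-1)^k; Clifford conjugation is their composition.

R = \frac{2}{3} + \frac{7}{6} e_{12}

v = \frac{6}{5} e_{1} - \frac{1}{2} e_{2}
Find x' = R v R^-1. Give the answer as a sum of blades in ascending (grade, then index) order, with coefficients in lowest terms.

~R = \frac{2}{3} - \frac{7}{6} e_{12}, and R ~R = \frac{65}{36}, so R^-1 = ~R / (\frac{65}{36}).
R v = \frac{13}{60} e_{1} - \frac{26}{15} e_{2}
Answer: -\frac{26}{25} e_{1} - \frac{39}{50} e_{2}


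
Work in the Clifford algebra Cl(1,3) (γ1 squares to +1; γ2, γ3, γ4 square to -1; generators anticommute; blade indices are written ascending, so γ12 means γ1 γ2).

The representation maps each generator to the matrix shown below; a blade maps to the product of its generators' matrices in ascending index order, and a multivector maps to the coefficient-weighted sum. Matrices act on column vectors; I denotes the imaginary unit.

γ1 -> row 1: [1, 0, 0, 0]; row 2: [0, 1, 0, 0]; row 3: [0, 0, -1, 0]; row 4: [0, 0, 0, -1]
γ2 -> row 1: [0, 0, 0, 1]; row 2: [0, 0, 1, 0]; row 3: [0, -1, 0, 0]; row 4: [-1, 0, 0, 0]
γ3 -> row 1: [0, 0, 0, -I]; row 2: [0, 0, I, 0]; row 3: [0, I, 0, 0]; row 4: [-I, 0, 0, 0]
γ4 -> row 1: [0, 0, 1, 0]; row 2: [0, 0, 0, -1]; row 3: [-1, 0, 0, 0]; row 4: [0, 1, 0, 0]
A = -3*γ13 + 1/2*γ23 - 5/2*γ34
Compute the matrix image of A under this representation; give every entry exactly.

Bivector images (products of the table entries): rho(γ13) = rho(γ1)rho(γ3) = row 1: [0, 0, 0, -I]; row 2: [0, 0, I, 0]; row 3: [0, -I, 0, 0]; row 4: [I, 0, 0, 0]; rho(γ23) = rho(γ2)rho(γ3) = row 1: [-I, 0, 0, 0]; row 2: [0, I, 0, 0]; row 3: [0, 0, -I, 0]; row 4: [0, 0, 0, I]; rho(γ34) = rho(γ3)rho(γ4) = row 1: [0, -I, 0, 0]; row 2: [-I, 0, 0, 0]; row 3: [0, 0, 0, -I]; row 4: [0, 0, -I, 0].
M = (-3)*rho(γ13) + (1/2)*rho(γ23) + (-5/2)*rho(γ34), summed entrywise:
Answer: row 1: [-I/2, 5*I/2, 0, 3*I]; row 2: [5*I/2, I/2, -3*I, 0]; row 3: [0, 3*I, -I/2, 5*I/2]; row 4: [-3*I, 0, 5*I/2, I/2]


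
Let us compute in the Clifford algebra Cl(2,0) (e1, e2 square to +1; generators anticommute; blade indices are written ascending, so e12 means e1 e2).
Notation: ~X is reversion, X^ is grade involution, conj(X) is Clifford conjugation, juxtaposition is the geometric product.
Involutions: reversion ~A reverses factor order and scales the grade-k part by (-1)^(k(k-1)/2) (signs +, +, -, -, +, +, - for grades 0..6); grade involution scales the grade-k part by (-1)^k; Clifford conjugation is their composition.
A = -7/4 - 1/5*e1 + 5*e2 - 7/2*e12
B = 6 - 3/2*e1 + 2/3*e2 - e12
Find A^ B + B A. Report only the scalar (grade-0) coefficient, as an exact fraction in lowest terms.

first term: -529/30 - 421/120*e1 - 2197/60*e2 - 1597/60*e12
second term: -311/30 - 149/120*e1 + 2033/60*e2 - 1597/60*e12
Answer: -28


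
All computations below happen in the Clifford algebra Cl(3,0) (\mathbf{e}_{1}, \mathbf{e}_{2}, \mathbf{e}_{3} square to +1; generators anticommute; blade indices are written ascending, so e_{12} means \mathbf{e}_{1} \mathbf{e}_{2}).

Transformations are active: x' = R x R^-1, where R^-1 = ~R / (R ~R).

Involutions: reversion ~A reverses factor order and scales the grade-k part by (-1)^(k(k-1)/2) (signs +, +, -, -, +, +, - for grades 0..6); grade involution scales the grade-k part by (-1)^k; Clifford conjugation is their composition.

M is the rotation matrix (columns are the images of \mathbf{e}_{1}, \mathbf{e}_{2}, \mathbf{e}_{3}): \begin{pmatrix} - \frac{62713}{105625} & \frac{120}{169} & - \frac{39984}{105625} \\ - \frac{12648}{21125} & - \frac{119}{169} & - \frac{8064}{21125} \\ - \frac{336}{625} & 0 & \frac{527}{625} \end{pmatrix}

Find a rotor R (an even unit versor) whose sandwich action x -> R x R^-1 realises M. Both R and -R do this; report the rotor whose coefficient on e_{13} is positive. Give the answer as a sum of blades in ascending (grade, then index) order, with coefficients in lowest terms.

Method: write R = a + b12*e_{12} + b13*e_{13} + b23*e_{23} with a^2 + b12^2 + b13^2 + b23^2 = 1 (so R^-1 = ~R). Expanding the columns R e_j ~R gives tr M = 4a^2 - 1 and, from the antisymmetric part, M21 - M12 = -4a*b12, M13 - M31 = 4a*b13, M32 - M23 = -4a*b23.
Here tr M = -\frac{1921}{4225}, so a^2 = (1 + tr M)/4 = \frac{576}{4225} and a = ±\frac{24}{65}. Taking a = \frac{24}{65}: M21 - M12 = -\frac{27648}{21125}, M13 - M31 = \frac{672}{4225}, M32 - M23 = \frac{8064}{21125}, giving b12 = \frac{288}{325}, b13 = \frac{7}{65}, b23 = -\frac{84}{325}, i.e. R = \frac{24}{65} + \frac{288}{325} e_{12} + \frac{7}{65} e_{13} - \frac{84}{325} e_{23}.
Its e_{13} coefficient is already positive.
Answer: \frac{24}{65} + \frac{288}{325} e_{12} + \frac{7}{65} e_{13} - \frac{84}{325} e_{23}. Uniqueness: Spin(3) -> SO(3) maps R and -R to the same rotation of trace -\frac{1921}{4225}; fixing the sign of the e_{13} coefficient removes the ambiguity.


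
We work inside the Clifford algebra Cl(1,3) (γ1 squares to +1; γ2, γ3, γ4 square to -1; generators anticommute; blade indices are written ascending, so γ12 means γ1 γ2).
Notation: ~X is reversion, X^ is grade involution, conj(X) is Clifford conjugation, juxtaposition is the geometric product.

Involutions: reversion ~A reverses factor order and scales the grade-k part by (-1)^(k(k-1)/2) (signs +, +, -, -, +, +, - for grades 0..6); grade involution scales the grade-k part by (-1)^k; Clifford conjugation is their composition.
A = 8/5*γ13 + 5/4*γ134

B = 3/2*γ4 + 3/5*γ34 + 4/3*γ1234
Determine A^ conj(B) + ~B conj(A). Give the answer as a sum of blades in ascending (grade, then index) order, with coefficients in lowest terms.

first term: -3/4*γ1 + 5/3*γ2 - 15/8*γ13 + 24/25*γ14 - 32/15*γ24 - 12/5*γ134
second term: 3/4*γ1 + 5/3*γ2 - 15/8*γ13 + 24/25*γ14 + 32/15*γ24 - 12/5*γ134
Answer: 10/3*γ2 - 15/4*γ13 + 48/25*γ14 - 24/5*γ134


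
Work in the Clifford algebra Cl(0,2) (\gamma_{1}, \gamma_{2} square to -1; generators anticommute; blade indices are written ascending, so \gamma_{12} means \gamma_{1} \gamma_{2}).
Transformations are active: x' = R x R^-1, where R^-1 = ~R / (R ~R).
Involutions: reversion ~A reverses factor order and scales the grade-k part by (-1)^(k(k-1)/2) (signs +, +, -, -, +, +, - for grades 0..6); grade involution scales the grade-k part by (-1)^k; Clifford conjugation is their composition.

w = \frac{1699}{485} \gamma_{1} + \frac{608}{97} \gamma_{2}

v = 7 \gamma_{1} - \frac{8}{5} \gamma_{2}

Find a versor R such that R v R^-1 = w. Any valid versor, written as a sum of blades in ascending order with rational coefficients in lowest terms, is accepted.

Take R = v + w = \frac{5094}{485} \gamma_{1} + \frac{2264}{485} \gamma_{2}. Because q(v) = q(w) = -\frac{1289}{25}, conjugation by R sends v exactly to w.
Answer: \frac{5094}{485} \gamma_{1} + \frac{2264}{485} \gamma_{2}


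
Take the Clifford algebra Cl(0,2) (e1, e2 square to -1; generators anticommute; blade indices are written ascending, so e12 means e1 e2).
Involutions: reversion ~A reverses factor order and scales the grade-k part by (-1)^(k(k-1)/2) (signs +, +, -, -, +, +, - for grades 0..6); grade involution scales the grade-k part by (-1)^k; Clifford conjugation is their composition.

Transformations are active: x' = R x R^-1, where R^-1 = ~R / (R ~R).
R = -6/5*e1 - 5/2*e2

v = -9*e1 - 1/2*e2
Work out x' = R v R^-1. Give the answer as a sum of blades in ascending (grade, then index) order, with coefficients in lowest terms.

~R = -6/5*e1 - 5/2*e2, and R ~R = -769/100, so R^-1 = ~R / (-769/100).
R v = -241/20 - 219/10*e12
Answer: 4029/769*e1 - 11281/1538*e2


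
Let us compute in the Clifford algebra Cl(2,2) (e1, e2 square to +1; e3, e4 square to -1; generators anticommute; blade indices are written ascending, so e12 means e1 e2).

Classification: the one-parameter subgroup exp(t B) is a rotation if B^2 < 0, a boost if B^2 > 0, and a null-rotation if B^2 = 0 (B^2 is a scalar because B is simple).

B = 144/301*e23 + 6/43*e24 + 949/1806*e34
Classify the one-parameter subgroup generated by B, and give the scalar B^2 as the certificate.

B^2 term by term: the squares give (144/301)^2*(e23)^2 + (6/43)^2*(e24)^2 + (949/1806)^2*(e34)^2 = 20736/90601*(+1) + 36/1849*(+1) + 900601/3261636*(-1) = -1/36 (each basis 2-blade squares to minus the product of its generators' squares); cross terms between blades sharing an index anticommute and cancel. So B^2 = -1/36.
Answer: rotation, certificate B^2 = -1/36. The class reads off the invariant scalar -1/36 directly.


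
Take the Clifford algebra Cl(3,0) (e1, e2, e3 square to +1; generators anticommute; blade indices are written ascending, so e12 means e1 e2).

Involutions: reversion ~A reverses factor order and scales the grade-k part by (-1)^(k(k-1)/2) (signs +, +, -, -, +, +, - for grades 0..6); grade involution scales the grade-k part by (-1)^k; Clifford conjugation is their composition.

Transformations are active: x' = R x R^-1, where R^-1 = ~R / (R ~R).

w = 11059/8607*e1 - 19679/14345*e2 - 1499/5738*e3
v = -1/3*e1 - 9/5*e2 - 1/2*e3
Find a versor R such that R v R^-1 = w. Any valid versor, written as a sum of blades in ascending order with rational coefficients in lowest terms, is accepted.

Sketch: the shared square 3241/900 makes R = v + w = 2730/2869*e1 - 9100/2869*e2 - 2184/2869*e3 the natural versor; its sandwich fixes that direction, negates (v - w)/2, and sends v to w.
Answer: 2730/2869*e1 - 9100/2869*e2 - 2184/2869*e3


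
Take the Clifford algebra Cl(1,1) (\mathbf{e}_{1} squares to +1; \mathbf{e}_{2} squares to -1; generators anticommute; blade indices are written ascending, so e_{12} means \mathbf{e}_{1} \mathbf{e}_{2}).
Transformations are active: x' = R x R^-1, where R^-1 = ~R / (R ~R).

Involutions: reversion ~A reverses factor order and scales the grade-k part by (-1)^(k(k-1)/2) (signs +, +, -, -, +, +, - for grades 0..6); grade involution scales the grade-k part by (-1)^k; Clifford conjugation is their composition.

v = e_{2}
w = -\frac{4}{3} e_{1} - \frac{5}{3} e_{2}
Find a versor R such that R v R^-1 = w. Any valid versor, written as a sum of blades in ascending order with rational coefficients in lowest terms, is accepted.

Since q(v) = q(w) = -1, the sum R = v + w = -\frac{4}{3} e_{1} - \frac{2}{3} e_{2} does the job whenever invertible.
Answer: -\frac{4}{3} e_{1} - \frac{2}{3} e_{2}


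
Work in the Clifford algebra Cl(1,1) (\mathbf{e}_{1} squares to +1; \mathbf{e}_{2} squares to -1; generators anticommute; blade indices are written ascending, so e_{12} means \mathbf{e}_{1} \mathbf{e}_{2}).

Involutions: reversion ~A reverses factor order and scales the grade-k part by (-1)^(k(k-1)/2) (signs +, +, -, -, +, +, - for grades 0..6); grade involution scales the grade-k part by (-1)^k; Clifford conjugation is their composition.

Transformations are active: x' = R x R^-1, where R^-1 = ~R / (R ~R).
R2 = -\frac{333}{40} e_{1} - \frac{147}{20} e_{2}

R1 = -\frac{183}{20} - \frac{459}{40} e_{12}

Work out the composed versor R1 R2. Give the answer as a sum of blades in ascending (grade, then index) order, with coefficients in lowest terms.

Distribute over the terms of R1 (each basis-blade product reordered to ascending indices, repeated generators contracted through their squares):
(-\frac{183}{20}) R2 = \frac{60939}{800} e_{1} + \frac{26901}{400} e_{2}
(-\frac{459}{40} e_{12}) R2 = -\frac{67473}{800} e_{1} - \frac{152847}{1600} e_{2}
Summing the partial products and collecting blades:
Answer: -\frac{3267}{400} e_{1} - \frac{45243}{1600} e_{2}


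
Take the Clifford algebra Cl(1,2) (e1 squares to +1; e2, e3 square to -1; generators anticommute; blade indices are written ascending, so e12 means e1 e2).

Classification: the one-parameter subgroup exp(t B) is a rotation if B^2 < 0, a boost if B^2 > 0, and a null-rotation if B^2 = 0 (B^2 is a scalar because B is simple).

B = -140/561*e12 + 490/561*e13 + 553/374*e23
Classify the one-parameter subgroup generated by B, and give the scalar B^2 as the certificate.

B^2 term by term: the squares give (-140/561)^2*(e12)^2 + (490/561)^2*(e13)^2 + (553/374)^2*(e23)^2 = 19600/314721*(+1) + 240100/314721*(+1) + 305809/139876*(-1) = -49/36 (each basis 2-blade squares to minus the product of its generators' squares); cross terms between blades sharing an index anticommute and cancel. So B^2 = -49/36.
Answer: rotation, certificate B^2 = -49/36. The class reads off the invariant scalar -49/36 directly.


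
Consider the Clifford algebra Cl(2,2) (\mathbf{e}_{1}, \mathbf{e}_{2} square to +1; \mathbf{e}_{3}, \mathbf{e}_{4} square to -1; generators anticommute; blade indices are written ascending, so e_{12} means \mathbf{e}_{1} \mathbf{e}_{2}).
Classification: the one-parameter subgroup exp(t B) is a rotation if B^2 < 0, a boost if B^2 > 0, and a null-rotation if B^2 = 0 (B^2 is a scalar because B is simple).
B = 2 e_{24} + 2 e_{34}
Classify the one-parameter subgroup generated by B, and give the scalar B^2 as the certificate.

B^2 term by term: the squares give (2)^2*(e_{24})^2 + (2)^2*(e_{34})^2 = 4*(+1) + 4*(-1) = 0 (each basis 2-blade squares to minus the product of its generators' squares); cross terms between blades sharing an index anticommute and cancel. So B^2 = 0.
Answer: null-rotation, certificate B^2 = 0. Note: conjugating B changes its blade decomposition but never the scalar B^2 = 0, whose sign settles the classification.


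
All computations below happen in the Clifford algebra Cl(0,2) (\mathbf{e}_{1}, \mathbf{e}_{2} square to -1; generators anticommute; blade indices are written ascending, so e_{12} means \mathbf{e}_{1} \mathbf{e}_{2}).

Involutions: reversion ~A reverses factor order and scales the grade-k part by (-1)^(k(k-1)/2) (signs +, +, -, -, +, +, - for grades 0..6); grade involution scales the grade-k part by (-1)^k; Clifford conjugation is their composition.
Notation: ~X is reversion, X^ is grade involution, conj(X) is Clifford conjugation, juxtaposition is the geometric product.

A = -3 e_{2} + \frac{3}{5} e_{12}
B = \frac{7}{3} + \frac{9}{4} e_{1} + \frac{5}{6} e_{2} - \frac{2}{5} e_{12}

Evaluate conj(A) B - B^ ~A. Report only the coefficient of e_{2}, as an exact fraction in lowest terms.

first term: -\frac{137}{50} - \frac{7}{10} e_{1} + \frac{113}{20} e_{2} - \frac{163}{20} e_{12}
second term: -\frac{137}{50} - \frac{7}{10} e_{1} - \frac{167}{20} e_{2} + \frac{107}{20} e_{12}
Answer: 14


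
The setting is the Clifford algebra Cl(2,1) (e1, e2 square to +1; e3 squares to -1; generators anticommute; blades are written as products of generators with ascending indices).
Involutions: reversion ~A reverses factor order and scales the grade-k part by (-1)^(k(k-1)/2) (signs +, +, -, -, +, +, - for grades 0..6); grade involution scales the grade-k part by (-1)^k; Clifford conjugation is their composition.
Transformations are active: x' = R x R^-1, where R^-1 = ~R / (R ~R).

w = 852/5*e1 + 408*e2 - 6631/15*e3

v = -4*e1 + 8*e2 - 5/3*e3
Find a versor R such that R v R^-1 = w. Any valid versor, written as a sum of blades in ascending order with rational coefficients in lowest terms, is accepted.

Since q(v) = q(w) = 695/9, the sum R = v + w = 832/5*e1 + 416*e2 - 6656/15*e3 does the job whenever invertible.
Answer: 832/5*e1 + 416*e2 - 6656/15*e3


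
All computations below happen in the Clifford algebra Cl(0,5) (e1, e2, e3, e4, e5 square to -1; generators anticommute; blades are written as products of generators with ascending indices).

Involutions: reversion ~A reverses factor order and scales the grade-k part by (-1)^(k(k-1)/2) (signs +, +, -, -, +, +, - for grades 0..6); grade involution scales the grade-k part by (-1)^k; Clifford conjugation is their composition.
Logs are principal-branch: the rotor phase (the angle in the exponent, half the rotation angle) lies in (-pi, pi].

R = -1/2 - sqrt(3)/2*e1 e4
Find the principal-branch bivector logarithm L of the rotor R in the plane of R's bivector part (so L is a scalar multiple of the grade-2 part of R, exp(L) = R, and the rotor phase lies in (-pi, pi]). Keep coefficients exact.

The scalar part of R is -1/2, so the principal-branch rotor phase is pinned; divide the bivector part by its sine to get the unit plane — L is the phase times that plane.
Concretely: cos(phase) = -1/2 gives phase = ±2*pi/3, and since phase/sin(phase) is even the sign is immaterial: L = (phase/sin(phase)) * <R>_2 = (4*sqrt(3)*pi/9) * <R>_2.
Answer: -2*pi/3*e1 e4


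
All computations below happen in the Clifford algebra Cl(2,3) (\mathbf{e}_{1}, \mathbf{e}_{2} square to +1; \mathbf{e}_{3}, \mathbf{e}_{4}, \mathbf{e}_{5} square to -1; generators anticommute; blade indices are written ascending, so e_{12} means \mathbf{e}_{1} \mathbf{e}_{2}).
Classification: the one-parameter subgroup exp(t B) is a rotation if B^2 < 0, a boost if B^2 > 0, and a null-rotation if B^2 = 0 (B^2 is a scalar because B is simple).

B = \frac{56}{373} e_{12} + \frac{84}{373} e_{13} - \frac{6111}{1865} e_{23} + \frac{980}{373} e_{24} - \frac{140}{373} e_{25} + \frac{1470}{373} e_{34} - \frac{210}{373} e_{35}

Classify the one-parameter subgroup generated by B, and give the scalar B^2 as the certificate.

B^2 term by term: the squares give (\frac{56}{373})^2*(e_{12})^2 + (\frac{84}{373})^2*(e_{13})^2 + (-\frac{6111}{1865})^2*(e_{23})^2 + (\frac{980}{373})^2*(e_{24})^2 + (-\frac{140}{373})^2*(e_{25})^2 + (\frac{1470}{373})^2*(e_{34})^2 + (-\frac{210}{373})^2*(e_{35})^2 = \frac{3136}{139129}*(-1) + \frac{7056}{139129}*(+1) + \frac{37344321}{3478225}*(+1) + \frac{960400}{139129}*(+1) + \frac{19600}{139129}*(+1) + \frac{2160900}{139129}*(-1) + \frac{44100}{139129}*(-1) = \frac{49}{25} (each basis 2-blade squares to minus the product of its generators' squares); cross terms between blades sharing an index anticommute and cancel; the commuting (index-disjoint) pairs give grade-4 terms 2*c*c'*(blade product), which cancel blade by blade — e_{1234}: \frac{164640}{139129} - \frac{164640}{139129} = 0; e_{1235}: -\frac{23520}{139129} + \frac{23520}{139129} = 0; e_{2345}: \frac{411600}{139129} - \frac{411600}{139129} = 0 — confirming B is simple. So B^2 = \frac{49}{25}.
Answer: boost, certificate B^2 = \frac{49}{25}. Because \frac{49}{25} is invariant under every versor sandwich, the classification follows from its sign alone.


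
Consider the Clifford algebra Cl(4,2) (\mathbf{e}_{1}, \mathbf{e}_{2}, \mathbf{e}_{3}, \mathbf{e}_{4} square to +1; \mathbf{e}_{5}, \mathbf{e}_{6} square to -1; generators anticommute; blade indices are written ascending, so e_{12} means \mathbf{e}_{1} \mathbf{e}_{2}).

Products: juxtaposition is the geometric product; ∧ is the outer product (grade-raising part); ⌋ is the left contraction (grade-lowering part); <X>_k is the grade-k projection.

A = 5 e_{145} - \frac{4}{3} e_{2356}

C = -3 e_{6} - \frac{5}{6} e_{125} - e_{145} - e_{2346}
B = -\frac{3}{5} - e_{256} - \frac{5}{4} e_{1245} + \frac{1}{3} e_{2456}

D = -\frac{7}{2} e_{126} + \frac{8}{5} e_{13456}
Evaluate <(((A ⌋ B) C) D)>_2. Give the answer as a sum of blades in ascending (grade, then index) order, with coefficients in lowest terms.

step 1: -\frac{25}{4} e_{2}
step 2: -\frac{125}{24} e_{15} + \frac{75}{4} e_{26} + \frac{25}{4} e_{346} - \frac{25}{4} e_{1245}
step 3: -\frac{525}{8} e_{1} + 10 e_{15} + 10 e_{236} + \frac{875}{48} e_{256} - \frac{25}{3} e_{346} - \frac{175}{8} e_{456} + \frac{175}{8} e_{1234} + 30 e_{12345}
step 4: 10 e_{15}
Answer: 10 e_{15}


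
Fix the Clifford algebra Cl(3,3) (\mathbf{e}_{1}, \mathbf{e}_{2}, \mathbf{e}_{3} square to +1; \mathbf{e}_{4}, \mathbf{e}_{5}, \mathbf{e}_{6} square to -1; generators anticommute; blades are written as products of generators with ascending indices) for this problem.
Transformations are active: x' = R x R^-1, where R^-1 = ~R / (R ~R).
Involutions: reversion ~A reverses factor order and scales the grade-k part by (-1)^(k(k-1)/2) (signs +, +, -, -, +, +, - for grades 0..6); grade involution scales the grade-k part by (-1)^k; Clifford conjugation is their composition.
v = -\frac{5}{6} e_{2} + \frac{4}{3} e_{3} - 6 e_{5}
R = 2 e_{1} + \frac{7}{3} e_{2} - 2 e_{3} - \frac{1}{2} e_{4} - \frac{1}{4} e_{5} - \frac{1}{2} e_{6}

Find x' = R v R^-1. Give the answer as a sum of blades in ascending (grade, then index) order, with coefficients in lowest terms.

~R = 2 e_{1} + \frac{7}{3} e_{2} - 2 e_{3} - \frac{1}{2} e_{4} - \frac{1}{4} e_{5} - \frac{1}{2} e_{6}, and R ~R = \frac{1855}{144}, so R^-1 = ~R / (\frac{1855}{144}).
R v = -\frac{55}{9} - \frac{5}{3} e_{1} e_{2} + \frac{8}{3} e_{1} e_{3} - 12 e_{1} e_{5} + \frac{13}{9} e_{2} e_{3} - \frac{5}{12} e_{2} e_{4} - \frac{341}{24} e_{2} e_{5} - \frac{5}{12} e_{2} e_{6} + \frac{2}{3} e_{3} e_{4} + \frac{37}{3} e_{3} e_{5} + \frac{2}{3} e_{3} e_{6} + 3 e_{4} e_{5} - 3 e_{5} e_{6}
Answer: -\frac{704}{371} e_{1} - \frac{439}{318} e_{2} + \frac{628}{1113} e_{3} + \frac{176}{371} e_{4} + \frac{2314}{371} e_{5} + \frac{176}{371} e_{6}


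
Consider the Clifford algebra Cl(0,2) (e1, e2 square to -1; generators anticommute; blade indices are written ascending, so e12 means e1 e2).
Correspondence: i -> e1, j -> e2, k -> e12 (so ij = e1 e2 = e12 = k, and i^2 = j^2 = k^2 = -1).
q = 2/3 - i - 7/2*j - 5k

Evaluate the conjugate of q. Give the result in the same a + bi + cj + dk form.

In blades: q = 2/3 - e1 - 7/2*e2 - 5*e12.
Conjugation here is Clifford conjugation: the scalar is fixed and the grade-1 and grade-2 blades all flip sign, giving 2/3 + e1 + 7/2*e2 + 5*e12; translating back:
Answer: 2/3 + i + 7/2*j + 5k


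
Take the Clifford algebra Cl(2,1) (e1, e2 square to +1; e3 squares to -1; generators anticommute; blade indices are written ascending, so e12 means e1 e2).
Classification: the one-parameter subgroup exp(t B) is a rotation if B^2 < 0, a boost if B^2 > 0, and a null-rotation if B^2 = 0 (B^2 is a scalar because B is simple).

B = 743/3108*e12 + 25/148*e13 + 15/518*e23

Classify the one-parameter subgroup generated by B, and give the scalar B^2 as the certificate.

B^2 term by term: the squares give (743/3108)^2*(e12)^2 + (25/148)^2*(e13)^2 + (15/518)^2*(e23)^2 = 552049/9659664*(-1) + 625/21904*(+1) + 225/268324*(+1) = -1/36 (each basis 2-blade squares to minus the product of its generators' squares); cross terms between blades sharing an index anticommute and cancel. So B^2 = -1/36.
Answer: rotation, certificate B^2 = -1/36. The invariant at work: B^2 = -1/36 is unchanged by conjugation, hence its sign classifies the subgroup whatever basis B is written in.


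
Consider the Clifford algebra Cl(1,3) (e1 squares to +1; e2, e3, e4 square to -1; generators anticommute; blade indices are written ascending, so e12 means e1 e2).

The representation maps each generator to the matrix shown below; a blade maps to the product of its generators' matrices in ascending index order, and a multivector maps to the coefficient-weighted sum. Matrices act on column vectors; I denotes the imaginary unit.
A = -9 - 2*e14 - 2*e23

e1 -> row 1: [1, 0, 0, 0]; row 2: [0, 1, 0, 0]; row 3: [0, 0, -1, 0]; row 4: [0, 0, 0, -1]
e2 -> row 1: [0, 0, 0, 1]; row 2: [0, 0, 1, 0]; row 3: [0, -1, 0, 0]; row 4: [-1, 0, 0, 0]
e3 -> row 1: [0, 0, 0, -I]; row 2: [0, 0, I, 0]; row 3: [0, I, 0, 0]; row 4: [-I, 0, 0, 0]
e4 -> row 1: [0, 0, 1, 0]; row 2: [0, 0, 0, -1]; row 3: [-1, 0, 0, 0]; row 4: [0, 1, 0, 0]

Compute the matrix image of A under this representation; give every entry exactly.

Bivector images (products of the table entries): rho(e14) = rho(e1)rho(e4) = row 1: [0, 0, 1, 0]; row 2: [0, 0, 0, -1]; row 3: [1, 0, 0, 0]; row 4: [0, -1, 0, 0]; rho(e23) = rho(e2)rho(e3) = row 1: [-I, 0, 0, 0]; row 2: [0, I, 0, 0]; row 3: [0, 0, -I, 0]; row 4: [0, 0, 0, I].
M = (-9)*1 + (-2)*rho(e14) + (-2)*rho(e23), summed entrywise (1 is the identity matrix):
Answer: row 1: [-9 + 2*I, 0, -2, 0]; row 2: [0, -9 - 2*I, 0, 2]; row 3: [-2, 0, -9 + 2*I, 0]; row 4: [0, 2, 0, -9 - 2*I]


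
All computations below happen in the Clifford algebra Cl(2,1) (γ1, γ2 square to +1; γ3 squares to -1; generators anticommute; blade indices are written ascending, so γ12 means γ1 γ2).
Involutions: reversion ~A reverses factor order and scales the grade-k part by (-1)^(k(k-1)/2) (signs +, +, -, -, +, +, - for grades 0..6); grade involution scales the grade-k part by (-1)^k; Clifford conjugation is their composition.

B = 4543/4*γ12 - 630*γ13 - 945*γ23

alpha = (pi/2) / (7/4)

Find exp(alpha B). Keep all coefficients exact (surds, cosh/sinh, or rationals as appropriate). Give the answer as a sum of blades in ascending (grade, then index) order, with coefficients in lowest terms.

B^2 term by term: the squares give (4543/4)^2*(γ12)^2 + (-630)^2*(γ13)^2 + (-945)^2*(γ23)^2 = 20638849/16*(-1) + 396900*(+1) + 893025*(+1) = -49/16 (each basis 2-blade squares to minus the product of its generators' squares); cross terms between blades sharing an index anticommute and cancel. So B^2 = -49/16.
B^2 = -49/16 — since the square is negative, the closed form is circular: l = 7/4, alpha*l = pi/2, so exp(alpha B) = cos(pi/2) + (sin(pi/2)/(7/4))*B = 0 + (4/7)*B.
Answer: 649*γ12 - 360*γ13 - 540*γ23


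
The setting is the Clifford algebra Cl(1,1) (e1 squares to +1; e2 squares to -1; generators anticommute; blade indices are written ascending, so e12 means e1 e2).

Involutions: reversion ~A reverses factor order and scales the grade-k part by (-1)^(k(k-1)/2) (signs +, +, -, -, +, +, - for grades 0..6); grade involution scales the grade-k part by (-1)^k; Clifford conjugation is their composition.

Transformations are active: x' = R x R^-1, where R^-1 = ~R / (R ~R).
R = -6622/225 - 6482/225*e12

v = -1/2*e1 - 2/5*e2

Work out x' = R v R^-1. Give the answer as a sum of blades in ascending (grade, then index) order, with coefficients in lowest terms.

~R = -6622/225 + 6482/225*e12, and R ~R = 40768/1125, so R^-1 = ~R / (40768/1125).
R v = 399/125*e1 - 329/125*e2
Answer: -24361/5200*e1 + 24311/5200*e2


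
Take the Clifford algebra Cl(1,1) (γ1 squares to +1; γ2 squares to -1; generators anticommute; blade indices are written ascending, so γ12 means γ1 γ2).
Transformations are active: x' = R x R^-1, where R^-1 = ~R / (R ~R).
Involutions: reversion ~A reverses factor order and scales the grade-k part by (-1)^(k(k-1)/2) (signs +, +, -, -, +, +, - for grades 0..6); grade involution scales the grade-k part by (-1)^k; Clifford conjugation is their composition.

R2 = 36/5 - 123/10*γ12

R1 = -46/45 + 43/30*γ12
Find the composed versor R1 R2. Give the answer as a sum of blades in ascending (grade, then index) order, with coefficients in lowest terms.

Distribute over the terms of R1 (each basis-blade product reordered to ascending indices, repeated generators contracted through their squares):
(-46/45) R2 = -184/25 + 943/75*γ12
(43/30*γ12) R2 = -1763/100 + 258/25*γ12
Summing the partial products and collecting blades:
Answer: -2499/100 + 1717/75*γ12


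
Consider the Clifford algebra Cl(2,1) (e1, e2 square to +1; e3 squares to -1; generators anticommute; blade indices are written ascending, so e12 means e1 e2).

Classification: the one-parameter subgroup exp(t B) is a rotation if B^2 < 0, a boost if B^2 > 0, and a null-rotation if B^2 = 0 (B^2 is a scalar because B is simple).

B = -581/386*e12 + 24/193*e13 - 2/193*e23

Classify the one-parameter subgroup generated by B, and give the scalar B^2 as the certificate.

B^2 term by term: the squares give (-581/386)^2*(e12)^2 + (24/193)^2*(e13)^2 + (-2/193)^2*(e23)^2 = 337561/148996*(-1) + 576/37249*(+1) + 4/37249*(+1) = -9/4 (each basis 2-blade squares to minus the product of its generators' squares); cross terms between blades sharing an index anticommute and cancel. So B^2 = -9/4.
Answer: rotation, certificate B^2 = -9/4. Note: conjugating B changes its blade decomposition but never the scalar B^2 = -9/4, whose sign settles the classification.


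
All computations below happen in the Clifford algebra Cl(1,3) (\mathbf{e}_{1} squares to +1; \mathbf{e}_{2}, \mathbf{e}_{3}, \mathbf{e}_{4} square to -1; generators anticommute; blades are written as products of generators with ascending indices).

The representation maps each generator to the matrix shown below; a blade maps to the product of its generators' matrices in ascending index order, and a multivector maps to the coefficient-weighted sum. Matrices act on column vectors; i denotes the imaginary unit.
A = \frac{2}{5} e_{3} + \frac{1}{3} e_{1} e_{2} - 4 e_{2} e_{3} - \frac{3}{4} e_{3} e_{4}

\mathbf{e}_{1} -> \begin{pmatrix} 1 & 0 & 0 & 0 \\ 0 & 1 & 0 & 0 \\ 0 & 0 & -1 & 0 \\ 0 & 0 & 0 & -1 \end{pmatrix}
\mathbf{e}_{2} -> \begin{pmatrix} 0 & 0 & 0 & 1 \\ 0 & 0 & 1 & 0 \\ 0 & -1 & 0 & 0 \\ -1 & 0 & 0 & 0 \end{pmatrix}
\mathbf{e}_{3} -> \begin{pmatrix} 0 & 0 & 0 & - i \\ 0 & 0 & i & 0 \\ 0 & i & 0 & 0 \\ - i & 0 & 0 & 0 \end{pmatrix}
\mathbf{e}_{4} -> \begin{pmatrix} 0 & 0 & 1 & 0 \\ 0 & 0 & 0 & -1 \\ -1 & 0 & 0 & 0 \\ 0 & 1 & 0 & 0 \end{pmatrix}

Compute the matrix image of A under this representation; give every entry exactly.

Bivector images (products of the table entries): rho(e_{1} e_{2}) = rho(\mathbf{e}_{1})rho(\mathbf{e}_{2}) = \begin{pmatrix} 0 & 0 & 0 & 1 \\ 0 & 0 & 1 & 0 \\ 0 & 1 & 0 & 0 \\ 1 & 0 & 0 & 0 \end{pmatrix}; rho(e_{2} e_{3}) = rho(\mathbf{e}_{2})rho(\mathbf{e}_{3}) = \begin{pmatrix} - i & 0 & 0 & 0 \\ 0 & i & 0 & 0 \\ 0 & 0 & - i & 0 \\ 0 & 0 & 0 & i \end{pmatrix}; rho(e_{3} e_{4}) = rho(\mathbf{e}_{3})rho(\mathbf{e}_{4}) = \begin{pmatrix} 0 & - i & 0 & 0 \\ - i & 0 & 0 & 0 \\ 0 & 0 & 0 & - i \\ 0 & 0 & - i & 0 \end{pmatrix}.
M = (\frac{2}{5})*rho(e_{3}) + (\frac{1}{3})*rho(e_{1} e_{2}) + (-4)*rho(e_{2} e_{3}) + (-\frac{3}{4})*rho(e_{3} e_{4}), summed entrywise:
Answer: \begin{pmatrix} 4 i & \frac{3 i}{4} & 0 & \frac{1}{3} - \frac{2 i}{5} \\ \frac{3 i}{4} & - 4 i & \frac{1}{3} + \frac{2 i}{5} & 0 \\ 0 & \frac{1}{3} + \frac{2 i}{5} & 4 i & \frac{3 i}{4} \\ \frac{1}{3} - \frac{2 i}{5} & 0 & \frac{3 i}{4} & - 4 i \end{pmatrix}


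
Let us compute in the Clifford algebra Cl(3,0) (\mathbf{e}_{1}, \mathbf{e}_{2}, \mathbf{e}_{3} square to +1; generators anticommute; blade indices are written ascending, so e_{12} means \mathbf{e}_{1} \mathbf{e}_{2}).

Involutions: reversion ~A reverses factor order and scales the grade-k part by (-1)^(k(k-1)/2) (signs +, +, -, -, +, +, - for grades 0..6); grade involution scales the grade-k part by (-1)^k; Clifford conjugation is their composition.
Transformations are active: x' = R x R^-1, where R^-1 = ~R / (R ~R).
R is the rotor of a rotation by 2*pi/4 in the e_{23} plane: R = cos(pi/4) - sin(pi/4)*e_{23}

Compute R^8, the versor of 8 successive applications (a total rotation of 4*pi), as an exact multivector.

Because a rotor carries half the rotation angle, composing 8 copies of this e_{23}-plane rotor multiplies the phase: 8*(pi/4) = 2 \pi, hence R^8 = cos(2 \pi) - sin(2 \pi)*e_{23}.
cos(2 \pi) = 1 and sin(2 \pi) = 0, so R^8 = 1. The total rotation 4*pi is 2 full turns, so every vector returns to itself, yet the rotor is +1, back on the identity sheet (an even number of 2*pi turns).
Answer: 1


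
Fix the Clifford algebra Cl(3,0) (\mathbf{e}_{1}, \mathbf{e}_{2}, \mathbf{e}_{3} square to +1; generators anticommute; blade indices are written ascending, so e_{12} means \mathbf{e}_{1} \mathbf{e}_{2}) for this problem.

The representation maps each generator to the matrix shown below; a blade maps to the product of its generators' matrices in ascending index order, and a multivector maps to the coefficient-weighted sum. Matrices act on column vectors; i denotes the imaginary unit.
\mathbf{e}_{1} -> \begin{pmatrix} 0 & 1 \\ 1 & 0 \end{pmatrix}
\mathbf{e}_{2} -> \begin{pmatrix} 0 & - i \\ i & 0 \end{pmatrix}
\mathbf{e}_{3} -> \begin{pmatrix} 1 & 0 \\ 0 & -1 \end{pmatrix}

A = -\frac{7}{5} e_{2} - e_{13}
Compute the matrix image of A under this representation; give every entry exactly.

Bivector images (products of the table entries): rho(e_{13}) = rho(\mathbf{e}_{1})rho(\mathbf{e}_{3}) = \begin{pmatrix} 0 & -1 \\ 1 & 0 \end{pmatrix}.
M = (-\frac{7}{5})*rho(e_{2}) + (-1)*rho(e_{13}), summed entrywise:
Answer: \begin{pmatrix} 0 & 1 + \frac{7 i}{5} \\ -1 - \frac{7 i}{5} & 0 \end{pmatrix}


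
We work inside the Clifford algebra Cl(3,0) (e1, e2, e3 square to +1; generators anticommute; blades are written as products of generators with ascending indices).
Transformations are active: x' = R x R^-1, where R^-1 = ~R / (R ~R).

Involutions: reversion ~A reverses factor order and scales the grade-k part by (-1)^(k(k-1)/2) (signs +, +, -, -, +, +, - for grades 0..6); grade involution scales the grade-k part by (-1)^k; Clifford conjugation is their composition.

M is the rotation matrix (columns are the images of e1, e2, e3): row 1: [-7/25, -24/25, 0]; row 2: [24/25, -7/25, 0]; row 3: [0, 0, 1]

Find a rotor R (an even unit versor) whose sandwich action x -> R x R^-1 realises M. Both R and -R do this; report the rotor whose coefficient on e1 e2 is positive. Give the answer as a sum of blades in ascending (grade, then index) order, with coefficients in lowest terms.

Method: write R = a + b12*e1 e2 + b13*e1 e3 + b23*e2 e3 with a^2 + b12^2 + b13^2 + b23^2 = 1 (so R^-1 = ~R). Expanding the columns R e_j ~R gives tr M = 4a^2 - 1 and, from the antisymmetric part, M21 - M12 = -4a*b12, M13 - M31 = 4a*b13, M32 - M23 = -4a*b23.
Here tr M = 11/25, so a^2 = (1 + tr M)/4 = 9/25 and a = ±3/5. Taking a = 3/5: M21 - M12 = 48/25, M13 - M31 = 0, M32 - M23 = 0, giving b12 = -4/5, b13 = 0, b23 = 0, i.e. R = 3/5 - 4/5*e1 e2.
Its e1 e2 coefficient is negative, so report the other preimage -R.
Answer: -3/5 + 4/5*e1 e2. Why the constraint matters: R and -R act identically through the sandwich — M has trace 11/25 either way — so only the sign condition on e1 e2 picks one of the two preimages.


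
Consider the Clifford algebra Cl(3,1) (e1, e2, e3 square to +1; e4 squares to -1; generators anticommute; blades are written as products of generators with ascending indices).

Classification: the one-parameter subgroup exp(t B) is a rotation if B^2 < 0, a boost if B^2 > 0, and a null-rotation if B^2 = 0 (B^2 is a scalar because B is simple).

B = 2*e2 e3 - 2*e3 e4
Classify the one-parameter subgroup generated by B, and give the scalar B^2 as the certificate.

B^2 term by term: the squares give (2)^2*(e2 e3)^2 + (-2)^2*(e3 e4)^2 = 4*(-1) + 4*(+1) = 0 (each basis 2-blade squares to minus the product of its generators' squares); cross terms between blades sharing an index anticommute and cancel. So B^2 = 0.
Answer: null-rotation, certificate B^2 = 0. Check the certificate: B^2 = 0, and that sign is decisive whatever form B takes.


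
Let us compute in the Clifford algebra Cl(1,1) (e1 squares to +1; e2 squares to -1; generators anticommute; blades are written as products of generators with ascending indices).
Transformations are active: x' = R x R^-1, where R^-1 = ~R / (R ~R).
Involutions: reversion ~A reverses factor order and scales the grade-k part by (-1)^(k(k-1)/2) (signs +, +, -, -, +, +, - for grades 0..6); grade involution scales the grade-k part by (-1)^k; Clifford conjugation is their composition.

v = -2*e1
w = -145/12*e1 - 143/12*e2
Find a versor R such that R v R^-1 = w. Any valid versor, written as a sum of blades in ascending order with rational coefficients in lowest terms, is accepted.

Why this works: both vectors square to 4, so q(v) = q(w) and R = v + w = -169/12*e1 - 143/12*e2 carries v to w — its own direction survives, the complement (v - w)/2 flips.
Answer: -169/12*e1 - 143/12*e2


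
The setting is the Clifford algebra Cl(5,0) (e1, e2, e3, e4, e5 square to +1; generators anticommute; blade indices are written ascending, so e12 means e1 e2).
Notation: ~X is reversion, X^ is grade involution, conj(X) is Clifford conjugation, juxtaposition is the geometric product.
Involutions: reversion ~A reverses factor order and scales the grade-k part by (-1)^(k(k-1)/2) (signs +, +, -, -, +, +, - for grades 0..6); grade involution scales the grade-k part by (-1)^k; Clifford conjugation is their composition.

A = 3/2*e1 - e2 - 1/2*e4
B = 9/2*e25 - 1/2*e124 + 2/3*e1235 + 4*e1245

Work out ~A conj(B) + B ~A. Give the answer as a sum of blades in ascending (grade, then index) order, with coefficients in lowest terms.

first term: 9/2*e5 + 1/4*e12 - 1/2*e14 - 3/4*e24 - 35/4*e125 + 2/3*e135 + 4*e145 + e235 + 15/4*e245 + 1/3*e12345
second term: 9/2*e5 + 1/4*e12 - 1/2*e14 - 3/4*e24 + 35/4*e125 - 2/3*e135 - 4*e145 - e235 - 15/4*e245 + 1/3*e12345
Answer: 9*e5 + 1/2*e12 - e14 - 3/2*e24 + 2/3*e12345


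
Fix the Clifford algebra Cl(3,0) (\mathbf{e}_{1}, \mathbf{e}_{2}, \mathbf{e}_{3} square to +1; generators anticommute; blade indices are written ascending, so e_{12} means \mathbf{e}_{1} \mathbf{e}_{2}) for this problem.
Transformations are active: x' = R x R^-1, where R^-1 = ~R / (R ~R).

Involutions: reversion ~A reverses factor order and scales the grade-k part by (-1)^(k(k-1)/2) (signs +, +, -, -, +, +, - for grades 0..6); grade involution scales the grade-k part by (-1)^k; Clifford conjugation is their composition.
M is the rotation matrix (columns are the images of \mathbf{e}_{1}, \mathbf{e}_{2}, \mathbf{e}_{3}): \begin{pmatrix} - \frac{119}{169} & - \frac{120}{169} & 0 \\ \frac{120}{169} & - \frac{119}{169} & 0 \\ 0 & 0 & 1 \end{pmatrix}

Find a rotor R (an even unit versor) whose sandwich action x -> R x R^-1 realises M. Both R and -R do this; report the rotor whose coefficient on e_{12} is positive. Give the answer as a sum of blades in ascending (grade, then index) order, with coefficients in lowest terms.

Method: write R = a + b12*e_{12} + b13*e_{13} + b23*e_{23} with a^2 + b12^2 + b13^2 + b23^2 = 1 (so R^-1 = ~R). Expanding the columns R e_j ~R gives tr M = 4a^2 - 1 and, from the antisymmetric part, M21 - M12 = -4a*b12, M13 - M31 = 4a*b13, M32 - M23 = -4a*b23.
Here tr M = -\frac{69}{169}, so a^2 = (1 + tr M)/4 = \frac{25}{169} and a = ±\frac{5}{13}. Taking a = \frac{5}{13}: M21 - M12 = \frac{240}{169}, M13 - M31 = 0, M32 - M23 = 0, giving b12 = -\frac{12}{13}, b13 = 0, b23 = 0, i.e. R = \frac{5}{13} - \frac{12}{13} e_{12}.
Its e_{12} coefficient is negative, so report the other preimage -R.
Answer: -\frac{5}{13} + \frac{12}{13} e_{12}. Sheet selection: the two-to-one cover makes ±R indistinguishable at the matrix level (trace -\frac{69}{169}), so uniqueness comes from the required sign on e_{12}.
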